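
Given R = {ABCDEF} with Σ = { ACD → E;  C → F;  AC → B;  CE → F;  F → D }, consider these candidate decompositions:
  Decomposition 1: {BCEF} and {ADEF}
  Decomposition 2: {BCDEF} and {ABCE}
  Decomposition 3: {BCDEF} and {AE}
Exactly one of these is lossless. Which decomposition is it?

Decomposition 2

Decomposition 1: common = {EF}, closure = {DEF} → lossy.
Decomposition 2: common = {BCE}, closure = {BCDEF} → lossless.
Decomposition 3: common = {E}, closure = {E} → lossy.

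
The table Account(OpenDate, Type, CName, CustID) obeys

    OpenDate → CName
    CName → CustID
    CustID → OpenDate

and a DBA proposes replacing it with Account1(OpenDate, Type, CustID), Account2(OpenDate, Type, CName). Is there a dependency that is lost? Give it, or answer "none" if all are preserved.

none

OpenDate → CName lies within Account2.
CName → CustID: restricted closure across fragments reaches CustID.
CustID → OpenDate lies within Account1.
Every dependency is enforceable on the fragments, so the decomposition is dependency-preserving.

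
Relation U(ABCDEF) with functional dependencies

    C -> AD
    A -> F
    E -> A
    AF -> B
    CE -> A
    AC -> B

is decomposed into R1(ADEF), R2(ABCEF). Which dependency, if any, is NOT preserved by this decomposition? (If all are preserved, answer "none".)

Check C → AD: no single fragment contains all of {ACD}, and the restricted closure of {C} across the fragments never reaches {AD}.
A → F is preserved.
E → A is preserved.
AF → B is preserved.
CE → A is preserved.
AC → B is preserved.

C -> AD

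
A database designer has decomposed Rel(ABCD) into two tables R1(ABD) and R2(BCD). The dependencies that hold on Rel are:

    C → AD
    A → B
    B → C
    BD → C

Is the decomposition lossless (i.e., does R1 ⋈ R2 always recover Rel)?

Yes

Common attributes: R1 ∩ R2 = {BD}.
Closure of {BD}: B → C applies, adding C; C → AD applies, adding A. So (BD)⁺ = {ABCD}.
This closure contains every attribute of R1, so R1 ∩ R2 → R1. The join is lossless.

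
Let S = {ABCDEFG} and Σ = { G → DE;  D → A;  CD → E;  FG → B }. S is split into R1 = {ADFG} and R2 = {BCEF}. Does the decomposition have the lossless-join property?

Common attributes: R1 ∩ R2 = {F}.
No dependency enlarges {F}, so (F)⁺ = {F}.
The closure contains neither all of R1 = {ADFG} nor all of R2 = {BCEF}, so the common attributes are not a superkey of either fragment. The join is lossy.

No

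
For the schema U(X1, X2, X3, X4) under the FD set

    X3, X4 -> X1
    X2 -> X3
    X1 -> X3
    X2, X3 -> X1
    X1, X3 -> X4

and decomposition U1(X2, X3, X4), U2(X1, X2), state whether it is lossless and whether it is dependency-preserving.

Lossless test: (X2)⁺ = {X1, X2, X3, X4}, which contains all of one fragment — lossless.
Dependency preservation: the restricted closure of {X3, X4} across the fragments never reaches {X1}, so X3, X4 → X1 cannot be enforced without a join — not preserved.

lossless but not dependency-preserving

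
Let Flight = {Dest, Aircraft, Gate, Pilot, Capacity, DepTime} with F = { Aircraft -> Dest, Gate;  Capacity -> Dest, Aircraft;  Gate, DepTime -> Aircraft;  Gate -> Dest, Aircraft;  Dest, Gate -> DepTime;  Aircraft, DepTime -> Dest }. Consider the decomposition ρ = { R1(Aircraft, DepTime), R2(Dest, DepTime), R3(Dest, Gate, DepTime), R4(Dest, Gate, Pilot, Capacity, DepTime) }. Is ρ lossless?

No

Chase test. Columns are Dest, Aircraft, Gate, Pilot, Capacity, DepTime; row i has aⱼ where attribute j ∈ Ri, else bᵢⱼ.
Initial tableau (one row per fragment):
  row 1: b11 a2 b13 b14 b15 a6
  row 2: a1 b22 b23 b24 b25 a6
  row 3: a1 b32 a3 b34 b35 a6
  row 4: a1 b42 a3 a4 a5 a6
Rows 3 and 4 agree on Gate, DepTime; apply Gate, DepTime→Aircraft and equate their Aircraft entries.
No row becomes fully distinguished — the join is lossy.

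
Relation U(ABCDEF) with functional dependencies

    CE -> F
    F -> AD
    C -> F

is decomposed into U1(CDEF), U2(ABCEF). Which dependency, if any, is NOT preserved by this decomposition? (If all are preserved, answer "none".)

none

CE → F lies within U1.
F → AD: restricted closure across fragments reaches AD.
C → F lies within U1.
Every dependency is enforceable on the fragments, so the decomposition is dependency-preserving.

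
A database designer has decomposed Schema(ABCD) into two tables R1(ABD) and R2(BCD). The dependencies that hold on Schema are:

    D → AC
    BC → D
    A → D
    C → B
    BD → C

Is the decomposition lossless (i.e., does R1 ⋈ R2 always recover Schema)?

Common attributes: R1 ∩ R2 = {BD}.
Closure of {BD}: D → AC applies, adding AC. So (BD)⁺ = {ABCD}.
This closure contains every attribute of R1, so R1 ∩ R2 → R1. The join is lossless.

Yes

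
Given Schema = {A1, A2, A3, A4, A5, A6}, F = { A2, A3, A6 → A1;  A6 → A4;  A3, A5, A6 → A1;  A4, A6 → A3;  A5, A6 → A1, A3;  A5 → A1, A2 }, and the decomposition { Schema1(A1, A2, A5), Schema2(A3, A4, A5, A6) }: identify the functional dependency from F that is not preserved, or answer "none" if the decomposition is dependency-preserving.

A2, A3, A6 → A1

Check A2, A3, A6 → A1: no single fragment contains all of {A1, A2, A3, A6}, and the restricted closure of {A2, A3, A6} across the fragments never reaches {A1}.
A6 → A4 is preserved.
A3, A5, A6 → A1 is preserved.
A4, A6 → A3 is preserved.
A5, A6 → A1, A3 is preserved.
A5 → A1, A2 is preserved.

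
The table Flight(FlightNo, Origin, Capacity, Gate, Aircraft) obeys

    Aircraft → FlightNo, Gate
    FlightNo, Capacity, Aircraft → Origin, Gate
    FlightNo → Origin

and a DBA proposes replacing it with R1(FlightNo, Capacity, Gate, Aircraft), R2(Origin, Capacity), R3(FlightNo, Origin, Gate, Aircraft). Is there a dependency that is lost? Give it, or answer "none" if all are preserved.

Aircraft → FlightNo, Gate lies within R1.
FlightNo, Capacity, Aircraft → Origin, Gate: restricted closure across fragments reaches Origin, Gate.
FlightNo → Origin lies within R3.
Every dependency is enforceable on the fragments, so the decomposition is dependency-preserving.

none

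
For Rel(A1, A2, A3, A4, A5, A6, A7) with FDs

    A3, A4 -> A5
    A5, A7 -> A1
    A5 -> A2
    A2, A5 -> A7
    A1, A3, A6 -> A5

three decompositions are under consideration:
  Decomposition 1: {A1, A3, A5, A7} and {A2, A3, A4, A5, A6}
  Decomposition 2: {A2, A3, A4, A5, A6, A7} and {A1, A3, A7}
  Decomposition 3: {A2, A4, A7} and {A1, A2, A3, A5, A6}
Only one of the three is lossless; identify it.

Decomposition 1

Decomposition 1: common = {A3, A5}, closure = {A1, A2, A3, A5, A7} → lossless.
Decomposition 2: common = {A3, A7}, closure = {A3, A7} → lossy.
Decomposition 3: common = {A2}, closure = {A2} → lossy.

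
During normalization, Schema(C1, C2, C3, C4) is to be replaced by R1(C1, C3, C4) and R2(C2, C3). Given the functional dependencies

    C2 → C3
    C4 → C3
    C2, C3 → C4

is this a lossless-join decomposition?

No

Common attributes: R1 ∩ R2 = {C3}.
No dependency enlarges {C3}, so (C3)⁺ = {C3}.
The closure contains neither all of R1 = {C1, C3, C4} nor all of R2 = {C2, C3}, so the common attributes are not a superkey of either fragment. The join is lossy.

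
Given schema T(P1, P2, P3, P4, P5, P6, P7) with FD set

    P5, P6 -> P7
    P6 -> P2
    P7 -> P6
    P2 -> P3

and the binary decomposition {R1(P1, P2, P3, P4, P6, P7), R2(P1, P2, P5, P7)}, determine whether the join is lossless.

No

Common attributes: R1 ∩ R2 = {P1, P2, P7}.
Closure of {P1, P2, P7}: P7 → P6 applies, adding P6; P2 → P3 applies, adding P3. So (P1, P2, P7)⁺ = {P1, P2, P3, P6, P7}.
The closure contains neither all of R1 = {P1, P2, P3, P4, P6, P7} nor all of R2 = {P1, P2, P5, P7}, so the common attributes are not a superkey of either fragment. The join is lossy.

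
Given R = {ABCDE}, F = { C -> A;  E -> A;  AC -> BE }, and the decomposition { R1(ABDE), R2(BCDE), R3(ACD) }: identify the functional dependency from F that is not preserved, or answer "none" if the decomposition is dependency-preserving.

C → A lies within R3.
E → A lies within R1.
AC → BE: restricted closure across fragments reaches BE.
Every dependency is enforceable on the fragments, so the decomposition is dependency-preserving.

none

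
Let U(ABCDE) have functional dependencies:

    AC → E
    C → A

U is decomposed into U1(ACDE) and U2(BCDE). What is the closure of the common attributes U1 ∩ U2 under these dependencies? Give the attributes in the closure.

ACDE

U1 ∩ U2 = {CDE}.
C → A applies, adding A
Closure: {ACDE}.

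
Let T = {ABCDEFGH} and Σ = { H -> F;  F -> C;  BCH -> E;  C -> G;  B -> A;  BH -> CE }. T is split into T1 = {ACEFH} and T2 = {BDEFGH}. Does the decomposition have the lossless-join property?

No

Common attributes: T1 ∩ T2 = {EFH}.
Closure of {EFH}: F → C applies, adding C; C → G applies, adding G. So (EFH)⁺ = {CEFGH}.
The closure contains neither all of T1 = {ACEFH} nor all of T2 = {BDEFGH}, so the common attributes are not a superkey of either fragment. The join is lossy.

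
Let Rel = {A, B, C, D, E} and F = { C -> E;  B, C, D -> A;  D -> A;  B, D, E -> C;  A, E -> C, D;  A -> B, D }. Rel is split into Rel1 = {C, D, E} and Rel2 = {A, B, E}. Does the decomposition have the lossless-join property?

No

Common attributes: Rel1 ∩ Rel2 = {E}.
No dependency enlarges {E}, so (E)⁺ = {E}.
The closure contains neither all of Rel1 = {C, D, E} nor all of Rel2 = {A, B, E}, so the common attributes are not a superkey of either fragment. The join is lossy.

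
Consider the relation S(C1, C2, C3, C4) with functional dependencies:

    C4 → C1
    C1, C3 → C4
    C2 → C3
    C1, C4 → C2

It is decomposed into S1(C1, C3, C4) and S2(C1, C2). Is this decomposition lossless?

Common attributes: S1 ∩ S2 = {C1}.
No dependency enlarges {C1}, so (C1)⁺ = {C1}.
The closure contains neither all of S1 = {C1, C3, C4} nor all of S2 = {C1, C2}, so the common attributes are not a superkey of either fragment. The join is lossy.

No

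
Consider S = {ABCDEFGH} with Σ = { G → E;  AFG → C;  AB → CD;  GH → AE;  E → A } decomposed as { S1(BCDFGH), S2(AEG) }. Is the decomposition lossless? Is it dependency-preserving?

Lossless test: (G)⁺ = {AEG}, which contains all of one fragment — lossless.
Dependency preservation: the restricted closure of {AB} across the fragments never reaches {CD}, so AB → CD cannot be enforced without a join — not preserved.

lossless but not dependency-preserving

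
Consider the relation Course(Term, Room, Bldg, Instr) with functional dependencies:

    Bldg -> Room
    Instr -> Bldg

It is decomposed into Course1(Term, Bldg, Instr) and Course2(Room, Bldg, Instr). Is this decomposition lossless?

Common attributes: Course1 ∩ Course2 = {Bldg, Instr}.
Closure of {Bldg, Instr}: Bldg → Room applies, adding Room. So (Bldg, Instr)⁺ = {Room, Bldg, Instr}.
This closure contains every attribute of Course2, so Course1 ∩ Course2 → Course2. The join is lossless.

Yes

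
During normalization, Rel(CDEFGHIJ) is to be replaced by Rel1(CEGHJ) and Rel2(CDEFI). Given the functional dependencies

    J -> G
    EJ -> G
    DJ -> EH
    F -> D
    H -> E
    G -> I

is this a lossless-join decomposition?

No

Common attributes: Rel1 ∩ Rel2 = {CE}.
No dependency enlarges {CE}, so (CE)⁺ = {CE}.
The closure contains neither all of Rel1 = {CEGHJ} nor all of Rel2 = {CDEFI}, so the common attributes are not a superkey of either fragment. The join is lossy.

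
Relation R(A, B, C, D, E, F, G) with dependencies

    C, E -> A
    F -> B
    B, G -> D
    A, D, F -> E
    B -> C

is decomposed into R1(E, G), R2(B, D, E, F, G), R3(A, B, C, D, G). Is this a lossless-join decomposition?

No

Chase test. Columns are A, B, C, D, E, F, G; row i has aⱼ where attribute j ∈ Ri, else bᵢⱼ.
Initial tableau (one row per fragment):
  row 1: b11 b12 b13 b14 a5 b16 a7
  row 2: b21 a2 b23 a4 a5 a6 a7
  row 3: a1 a2 a3 a4 b35 b36 a7
Rows 2 and 3 agree on B; apply B→C and equate their C entries.
No row becomes fully distinguished — the join is lossy.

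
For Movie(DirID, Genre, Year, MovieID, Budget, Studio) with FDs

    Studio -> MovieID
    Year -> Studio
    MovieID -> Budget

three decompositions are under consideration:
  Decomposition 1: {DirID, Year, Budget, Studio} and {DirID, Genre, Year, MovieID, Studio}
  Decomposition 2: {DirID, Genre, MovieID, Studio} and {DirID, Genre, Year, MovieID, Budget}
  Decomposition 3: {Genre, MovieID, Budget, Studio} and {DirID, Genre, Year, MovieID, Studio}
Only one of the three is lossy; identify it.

Decomposition 1: common = {DirID, Year, Studio}, closure = {DirID, Year, MovieID, Budget, Studio} → lossless.
Decomposition 2: common = {DirID, Genre, MovieID}, closure = {DirID, Genre, MovieID, Budget} → lossy.
Decomposition 3: common = {Genre, MovieID, Studio}, closure = {Genre, MovieID, Budget, Studio} → lossless.

Decomposition 2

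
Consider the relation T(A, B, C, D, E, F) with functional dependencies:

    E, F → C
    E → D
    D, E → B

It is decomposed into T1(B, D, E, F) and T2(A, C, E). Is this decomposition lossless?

Common attributes: T1 ∩ T2 = {E}.
Closure of {E}: E → D applies, adding D; D, E → B applies, adding B. So (E)⁺ = {B, D, E}.
The closure contains neither all of T1 = {B, D, E, F} nor all of T2 = {A, C, E}, so the common attributes are not a superkey of either fragment. The join is lossy.

No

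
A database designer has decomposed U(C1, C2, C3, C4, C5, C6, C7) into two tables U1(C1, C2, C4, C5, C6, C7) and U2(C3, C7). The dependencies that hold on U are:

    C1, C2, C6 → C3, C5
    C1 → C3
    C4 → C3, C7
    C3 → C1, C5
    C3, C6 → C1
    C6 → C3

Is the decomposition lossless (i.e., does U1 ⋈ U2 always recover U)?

No

Common attributes: U1 ∩ U2 = {C7}.
No dependency enlarges {C7}, so (C7)⁺ = {C7}.
The closure contains neither all of U1 = {C1, C2, C4, C5, C6, C7} nor all of U2 = {C3, C7}, so the common attributes are not a superkey of either fragment. The join is lossy.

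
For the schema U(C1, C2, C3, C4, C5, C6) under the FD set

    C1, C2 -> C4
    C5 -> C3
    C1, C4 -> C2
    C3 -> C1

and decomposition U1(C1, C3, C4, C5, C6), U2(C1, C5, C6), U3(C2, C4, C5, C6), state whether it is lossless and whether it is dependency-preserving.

Lossless test (chase): Rows 1 and 2 agree on C5; apply C5→C3 and equate their C3 entries. Rows 1 and 3 agree on C5; apply C5→C3 and equate their C3 entries. Rows 1 and 3 agree on C3; apply C3→C1 and equate their C1 entries. Rows 1 and 3 agree on C1, C4; apply C1, C4→C2 and equate their C2 entries. Row 1 is now all distinguished symbols — the join is lossless.
Dependency preservation: the restricted closure of {C1, C2} across the fragments never reaches {C4}, so C1, C2 → C4 cannot be enforced without a join — not preserved.

lossless but not dependency-preserving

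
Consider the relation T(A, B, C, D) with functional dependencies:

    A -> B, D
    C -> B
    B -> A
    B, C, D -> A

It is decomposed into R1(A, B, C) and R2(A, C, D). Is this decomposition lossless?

Common attributes: R1 ∩ R2 = {A, C}.
Closure of {A, C}: A → B, D applies, adding B, D. So (A, C)⁺ = {A, B, C, D}.
This closure contains every attribute of R1, so R1 ∩ R2 → R1. The join is lossless.

Yes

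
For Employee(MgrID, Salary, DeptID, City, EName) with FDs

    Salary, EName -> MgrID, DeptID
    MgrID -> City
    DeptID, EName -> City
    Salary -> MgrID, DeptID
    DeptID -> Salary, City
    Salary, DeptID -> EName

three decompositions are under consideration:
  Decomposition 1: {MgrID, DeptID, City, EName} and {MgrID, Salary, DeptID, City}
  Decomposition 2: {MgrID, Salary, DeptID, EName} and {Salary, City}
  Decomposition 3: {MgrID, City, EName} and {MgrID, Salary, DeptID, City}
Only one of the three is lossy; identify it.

Decomposition 1: common = {MgrID, DeptID, City}, closure = {MgrID, Salary, DeptID, City, EName} → lossless.
Decomposition 2: common = {Salary}, closure = {MgrID, Salary, DeptID, City, EName} → lossless.
Decomposition 3: common = {MgrID, City}, closure = {MgrID, City} → lossy.

Decomposition 3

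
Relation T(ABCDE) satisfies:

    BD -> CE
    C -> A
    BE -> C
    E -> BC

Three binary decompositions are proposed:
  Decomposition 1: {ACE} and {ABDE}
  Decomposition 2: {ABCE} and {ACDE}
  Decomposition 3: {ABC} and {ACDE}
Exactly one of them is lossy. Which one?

Decomposition 1: common = {AE}, closure = {ABCE} → lossless.
Decomposition 2: common = {ACE}, closure = {ABCE} → lossless.
Decomposition 3: common = {AC}, closure = {AC} → lossy.

Decomposition 3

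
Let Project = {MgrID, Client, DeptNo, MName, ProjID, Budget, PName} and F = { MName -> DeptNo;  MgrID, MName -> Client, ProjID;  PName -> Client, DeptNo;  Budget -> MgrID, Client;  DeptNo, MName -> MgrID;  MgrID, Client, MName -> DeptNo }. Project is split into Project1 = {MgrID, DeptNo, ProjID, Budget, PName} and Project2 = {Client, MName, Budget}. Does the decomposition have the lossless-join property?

Common attributes: Project1 ∩ Project2 = {Budget}.
Closure of {Budget}: Budget → MgrID, Client applies, adding MgrID, Client. So (Budget)⁺ = {MgrID, Client, Budget}.
The closure contains neither all of Project1 = {MgrID, DeptNo, ProjID, Budget, PName} nor all of Project2 = {Client, MName, Budget}, so the common attributes are not a superkey of either fragment. The join is lossy.

No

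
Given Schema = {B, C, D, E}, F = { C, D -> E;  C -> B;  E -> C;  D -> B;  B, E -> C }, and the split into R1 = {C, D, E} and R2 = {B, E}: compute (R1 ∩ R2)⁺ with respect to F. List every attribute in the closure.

R1 ∩ R2 = {E}.
E → C applies, adding C
C → B applies, adding B
Closure: {B, C, E}.

B, C, E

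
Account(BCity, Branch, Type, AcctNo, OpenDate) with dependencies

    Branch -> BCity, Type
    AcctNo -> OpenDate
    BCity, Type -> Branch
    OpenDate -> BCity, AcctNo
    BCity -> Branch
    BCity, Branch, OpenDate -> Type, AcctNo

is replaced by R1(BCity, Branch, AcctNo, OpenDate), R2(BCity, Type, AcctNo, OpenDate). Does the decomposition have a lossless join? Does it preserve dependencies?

Lossless test: (BCity, AcctNo, OpenDate)⁺ = {BCity, Branch, Type, AcctNo, OpenDate}, which contains all of one fragment — lossless.
Dependency preservation: Branch → BCity, Type; BCity, Type → Branch; BCity, Branch, OpenDate → Type, AcctNo are not contained in any single fragment, but the restricted closure of each left-hand side across the fragments still reaches the right-hand side; the remaining FDs each lie inside some fragment. All dependencies are preserved.

lossless and dependency-preserving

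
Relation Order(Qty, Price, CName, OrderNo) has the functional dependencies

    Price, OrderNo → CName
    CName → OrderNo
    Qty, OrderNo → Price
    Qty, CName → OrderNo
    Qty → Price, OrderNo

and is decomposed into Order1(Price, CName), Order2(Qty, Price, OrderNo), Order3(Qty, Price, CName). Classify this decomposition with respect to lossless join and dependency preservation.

Lossless test (chase): Rows 1 and 3 agree on CName; apply CName→OrderNo and equate their OrderNo entries. Rows 2 and 3 agree on Qty; apply Qty→Price, OrderNo and equate their Price, OrderNo entries. Rows 1 and 2 agree on Price, OrderNo; apply Price, OrderNo→CName and equate their CName entries. Row 2 is now all distinguished symbols — the join is lossless.
Dependency preservation: the restricted closure of {Price, OrderNo} across the fragments never reaches {CName}, so Price, OrderNo → CName cannot be enforced without a join — not preserved.

lossless but not dependency-preserving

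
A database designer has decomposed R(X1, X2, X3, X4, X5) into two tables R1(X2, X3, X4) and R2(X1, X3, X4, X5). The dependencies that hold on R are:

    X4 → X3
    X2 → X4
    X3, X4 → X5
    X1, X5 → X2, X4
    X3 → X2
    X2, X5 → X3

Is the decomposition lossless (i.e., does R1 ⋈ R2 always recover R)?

Common attributes: R1 ∩ R2 = {X3, X4}.
Closure of {X3, X4}: X3, X4 → X5 applies, adding X5; X3 → X2 applies, adding X2. So (X3, X4)⁺ = {X2, X3, X4, X5}.
This closure contains every attribute of R1, so R1 ∩ R2 → R1. The join is lossless.

Yes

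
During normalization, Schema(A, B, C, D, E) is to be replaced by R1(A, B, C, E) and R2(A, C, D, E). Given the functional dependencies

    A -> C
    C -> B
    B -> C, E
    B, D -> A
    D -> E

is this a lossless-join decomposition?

Yes

Common attributes: R1 ∩ R2 = {A, C, E}.
Closure of {A, C, E}: C → B applies, adding B. So (A, C, E)⁺ = {A, B, C, E}.
This closure contains every attribute of R1, so R1 ∩ R2 → R1. The join is lossless.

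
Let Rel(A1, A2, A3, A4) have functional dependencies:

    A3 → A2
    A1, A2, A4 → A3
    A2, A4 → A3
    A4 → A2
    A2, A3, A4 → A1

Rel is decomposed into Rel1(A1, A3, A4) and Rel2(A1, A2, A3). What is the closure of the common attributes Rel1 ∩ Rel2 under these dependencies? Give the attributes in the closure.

Rel1 ∩ Rel2 = {A1, A3}.
A3 → A2 applies, adding A2
Closure: {A1, A2, A3}.

A1, A2, A3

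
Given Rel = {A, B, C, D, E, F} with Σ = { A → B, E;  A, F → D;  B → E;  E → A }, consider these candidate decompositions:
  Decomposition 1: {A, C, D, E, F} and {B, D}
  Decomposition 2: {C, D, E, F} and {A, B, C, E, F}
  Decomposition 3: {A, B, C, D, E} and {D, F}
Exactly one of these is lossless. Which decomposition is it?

Decomposition 1: common = {D}, closure = {D} → lossy.
Decomposition 2: common = {C, E, F}, closure = {A, B, C, D, E, F} → lossless.
Decomposition 3: common = {D}, closure = {D} → lossy.

Decomposition 2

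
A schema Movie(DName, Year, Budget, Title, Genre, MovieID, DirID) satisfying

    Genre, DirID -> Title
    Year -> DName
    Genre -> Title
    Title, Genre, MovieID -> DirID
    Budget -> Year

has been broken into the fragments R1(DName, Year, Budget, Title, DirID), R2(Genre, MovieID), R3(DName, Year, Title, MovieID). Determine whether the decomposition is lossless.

Chase test. Columns are DName, Year, Budget, Title, Genre, MovieID, DirID; row i has aⱼ where attribute j ∈ Ri, else bᵢⱼ.
Initial tableau (one row per fragment):
  row 1: a1 a2 a3 a4 b15 b16 a7
  row 2: b21 b22 b23 b24 a5 a6 b27
  row 3: a1 a2 b33 a4 b35 a6 b37
No row becomes fully distinguished — the join is lossy.

No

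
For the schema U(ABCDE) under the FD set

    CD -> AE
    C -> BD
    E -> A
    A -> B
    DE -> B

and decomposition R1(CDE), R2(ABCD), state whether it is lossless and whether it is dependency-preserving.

Lossless test: (CD)⁺ = {ABCDE}, which contains all of one fragment — lossless.
Dependency preservation: the restricted closure of {E} across the fragments never reaches {A}, so E → A cannot be enforced without a join — not preserved.

lossless but not dependency-preserving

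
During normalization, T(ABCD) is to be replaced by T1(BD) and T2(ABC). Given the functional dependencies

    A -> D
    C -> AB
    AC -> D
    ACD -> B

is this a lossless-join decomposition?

No

Common attributes: T1 ∩ T2 = {B}.
No dependency enlarges {B}, so (B)⁺ = {B}.
The closure contains neither all of T1 = {BD} nor all of T2 = {ABC}, so the common attributes are not a superkey of either fragment. The join is lossy.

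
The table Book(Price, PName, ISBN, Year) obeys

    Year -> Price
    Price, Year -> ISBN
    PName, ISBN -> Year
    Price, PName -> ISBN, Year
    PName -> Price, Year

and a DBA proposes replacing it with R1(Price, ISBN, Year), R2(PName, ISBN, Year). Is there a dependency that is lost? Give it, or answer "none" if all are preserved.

none

Year → Price lies within R1.
Price, Year → ISBN lies within R1.
PName, ISBN → Year lies within R2.
Price, PName → ISBN, Year: restricted closure across fragments reaches ISBN, Year.
PName → Price, Year: restricted closure across fragments reaches Price, Year.
Every dependency is enforceable on the fragments, so the decomposition is dependency-preserving.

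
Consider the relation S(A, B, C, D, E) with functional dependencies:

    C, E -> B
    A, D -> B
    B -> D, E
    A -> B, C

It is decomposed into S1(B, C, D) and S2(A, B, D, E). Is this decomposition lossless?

Common attributes: S1 ∩ S2 = {B, D}.
Closure of {B, D}: B → D, E applies, adding E. So (B, D)⁺ = {B, D, E}.
The closure contains neither all of S1 = {B, C, D} nor all of S2 = {A, B, D, E}, so the common attributes are not a superkey of either fragment. The join is lossy.

No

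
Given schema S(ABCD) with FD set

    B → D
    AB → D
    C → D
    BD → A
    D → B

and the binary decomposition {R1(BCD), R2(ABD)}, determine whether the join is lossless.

Common attributes: R1 ∩ R2 = {BD}.
Closure of {BD}: BD → A applies, adding A. So (BD)⁺ = {ABD}.
This closure contains every attribute of R2, so R1 ∩ R2 → R2. The join is lossless.

Yes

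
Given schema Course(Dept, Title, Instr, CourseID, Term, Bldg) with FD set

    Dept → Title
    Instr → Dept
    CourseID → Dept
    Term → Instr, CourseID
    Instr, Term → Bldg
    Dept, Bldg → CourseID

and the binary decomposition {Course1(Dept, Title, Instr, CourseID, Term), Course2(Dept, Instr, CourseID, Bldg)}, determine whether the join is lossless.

No

Common attributes: Course1 ∩ Course2 = {Dept, Instr, CourseID}.
Closure of {Dept, Instr, CourseID}: Dept → Title applies, adding Title. So (Dept, Instr, CourseID)⁺ = {Dept, Title, Instr, CourseID}.
The closure contains neither all of Course1 = {Dept, Title, Instr, CourseID, Term} nor all of Course2 = {Dept, Instr, CourseID, Bldg}, so the common attributes are not a superkey of either fragment. The join is lossy.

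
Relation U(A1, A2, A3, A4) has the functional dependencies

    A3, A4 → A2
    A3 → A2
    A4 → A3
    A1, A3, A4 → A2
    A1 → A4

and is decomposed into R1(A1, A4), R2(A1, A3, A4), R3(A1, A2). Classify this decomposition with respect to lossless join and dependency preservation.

lossless but not dependency-preserving

Lossless test (chase): Rows 1 and 2 agree on A4; apply A4→A3 and equate their A3 entries. Rows 1 and 2 agree on A1, A3, A4; apply A1, A3, A4→A2 and equate their A2 entries. Rows 1 and 3 agree on A1; apply A1→A4 and equate their A4 entries. Rows 1 and 3 agree on A4; apply A4→A3 and equate their A3 entries. Rows 1 and 3 agree on A1, A3, A4; apply A1, A3, A4→A2 and equate their A2 entries. Row 1 is now all distinguished symbols — the join is lossless.
Dependency preservation: the restricted closure of {A3, A4} across the fragments never reaches {A2}, so A3, A4 → A2 cannot be enforced without a join — not preserved.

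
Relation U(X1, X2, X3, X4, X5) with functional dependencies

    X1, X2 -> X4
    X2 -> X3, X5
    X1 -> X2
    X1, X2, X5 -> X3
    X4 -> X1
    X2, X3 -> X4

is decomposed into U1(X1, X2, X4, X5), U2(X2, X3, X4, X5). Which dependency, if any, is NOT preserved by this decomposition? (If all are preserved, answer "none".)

X1, X2 → X4 lies within U1.
X2 → X3, X5 lies within U2.
X1 → X2 lies within U1.
X1, X2, X5 → X3: restricted closure across fragments reaches X3.
X4 → X1 lies within U1.
X2, X3 → X4 lies within U2.
Every dependency is enforceable on the fragments, so the decomposition is dependency-preserving.

none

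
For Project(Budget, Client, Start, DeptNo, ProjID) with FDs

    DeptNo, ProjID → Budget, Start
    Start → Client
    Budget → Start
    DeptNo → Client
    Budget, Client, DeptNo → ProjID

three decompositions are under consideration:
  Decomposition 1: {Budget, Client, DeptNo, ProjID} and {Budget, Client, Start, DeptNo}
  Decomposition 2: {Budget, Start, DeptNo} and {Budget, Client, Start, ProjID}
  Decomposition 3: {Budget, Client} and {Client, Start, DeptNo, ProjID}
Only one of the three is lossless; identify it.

Decomposition 1

Decomposition 1: common = {Budget, Client, DeptNo}, closure = {Budget, Client, Start, DeptNo, ProjID} → lossless.
Decomposition 2: common = {Budget, Start}, closure = {Budget, Client, Start} → lossy.
Decomposition 3: common = {Client}, closure = {Client} → lossy.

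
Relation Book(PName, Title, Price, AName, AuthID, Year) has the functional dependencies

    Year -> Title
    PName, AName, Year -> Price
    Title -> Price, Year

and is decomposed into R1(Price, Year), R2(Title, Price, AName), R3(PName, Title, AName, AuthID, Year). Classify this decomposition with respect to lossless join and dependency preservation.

lossless and dependency-preserving

Lossless test (chase): Rows 1 and 3 agree on Year; apply Year→Title and equate their Title entries. Rows 1 and 2 agree on Title; apply Title→Price, Year and equate their Price, Year entries. Rows 1 and 3 agree on Title; apply Title→Price, Year and equate their Price, Year entries. Row 3 is now all distinguished symbols — the join is lossless.
Dependency preservation: PName, AName, Year → Price; Title → Price, Year are not contained in any single fragment, but the restricted closure of each left-hand side across the fragments still reaches the right-hand side; the remaining FDs each lie inside some fragment. All dependencies are preserved.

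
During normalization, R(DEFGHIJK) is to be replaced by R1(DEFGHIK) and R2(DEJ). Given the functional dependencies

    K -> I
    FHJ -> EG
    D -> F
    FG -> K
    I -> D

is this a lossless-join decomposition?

Common attributes: R1 ∩ R2 = {DE}.
Closure of {DE}: D → F applies, adding F. So (DE)⁺ = {DEF}.
The closure contains neither all of R1 = {DEFGHIK} nor all of R2 = {DEJ}, so the common attributes are not a superkey of either fragment. The join is lossy.

No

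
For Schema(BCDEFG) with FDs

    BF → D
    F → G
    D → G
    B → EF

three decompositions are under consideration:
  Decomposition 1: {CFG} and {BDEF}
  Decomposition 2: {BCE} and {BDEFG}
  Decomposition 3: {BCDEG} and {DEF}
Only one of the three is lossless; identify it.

Decomposition 2

Decomposition 1: common = {F}, closure = {FG} → lossy.
Decomposition 2: common = {BE}, closure = {BDEFG} → lossless.
Decomposition 3: common = {DE}, closure = {DEG} → lossy.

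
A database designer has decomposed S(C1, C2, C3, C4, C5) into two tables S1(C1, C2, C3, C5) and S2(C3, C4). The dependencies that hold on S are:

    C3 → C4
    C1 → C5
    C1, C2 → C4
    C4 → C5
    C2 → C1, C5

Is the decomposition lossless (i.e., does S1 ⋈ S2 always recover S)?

Common attributes: S1 ∩ S2 = {C3}.
Closure of {C3}: C3 → C4 applies, adding C4; C4 → C5 applies, adding C5. So (C3)⁺ = {C3, C4, C5}.
This closure contains every attribute of S2, so S1 ∩ S2 → S2. The join is lossless.

Yes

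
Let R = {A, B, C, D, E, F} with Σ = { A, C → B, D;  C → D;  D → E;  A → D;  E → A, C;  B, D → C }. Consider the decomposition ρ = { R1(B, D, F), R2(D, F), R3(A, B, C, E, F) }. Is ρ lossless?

No

Chase test. Columns are A, B, C, D, E, F; row i has aⱼ where attribute j ∈ Ri, else bᵢⱼ.
Initial tableau (one row per fragment):
  row 1: b11 a2 b13 a4 b15 a6
  row 2: b21 b22 b23 a4 b25 a6
  row 3: a1 a2 a3 b34 a5 a6
Rows 1 and 2 agree on D; apply D→E and equate their E entries.
Rows 1 and 2 agree on E; apply E→A, C and equate their A, C entries.
Rows 1 and 2 agree on A, C; apply A, C→B, D and equate their B, D entries.
No row becomes fully distinguished — the join is lossy.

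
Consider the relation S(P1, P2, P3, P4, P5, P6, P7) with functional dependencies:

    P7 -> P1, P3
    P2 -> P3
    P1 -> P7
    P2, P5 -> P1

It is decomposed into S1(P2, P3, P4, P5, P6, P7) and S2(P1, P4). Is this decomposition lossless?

No

Common attributes: S1 ∩ S2 = {P4}.
No dependency enlarges {P4}, so (P4)⁺ = {P4}.
The closure contains neither all of S1 = {P2, P3, P4, P5, P6, P7} nor all of S2 = {P1, P4}, so the common attributes are not a superkey of either fragment. The join is lossy.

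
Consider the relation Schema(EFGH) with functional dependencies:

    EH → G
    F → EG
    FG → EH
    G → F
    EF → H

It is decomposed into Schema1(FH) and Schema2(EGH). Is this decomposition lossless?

No

Common attributes: Schema1 ∩ Schema2 = {H}.
No dependency enlarges {H}, so (H)⁺ = {H}.
The closure contains neither all of Schema1 = {FH} nor all of Schema2 = {EGH}, so the common attributes are not a superkey of either fragment. The join is lossy.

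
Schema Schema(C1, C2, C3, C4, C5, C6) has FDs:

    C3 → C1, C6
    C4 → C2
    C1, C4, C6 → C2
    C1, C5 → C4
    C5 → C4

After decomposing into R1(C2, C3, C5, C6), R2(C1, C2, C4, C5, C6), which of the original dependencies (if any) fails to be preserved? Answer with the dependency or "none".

Check C3 → C1, C6: no single fragment contains all of {C1, C3, C6}, and the restricted closure of {C3} across the fragments never reaches {C1, C6}.
C4 → C2 is preserved.
C1, C4, C6 → C2 is preserved.
C1, C5 → C4 is preserved.
C5 → C4 is preserved.

C3 → C1, C6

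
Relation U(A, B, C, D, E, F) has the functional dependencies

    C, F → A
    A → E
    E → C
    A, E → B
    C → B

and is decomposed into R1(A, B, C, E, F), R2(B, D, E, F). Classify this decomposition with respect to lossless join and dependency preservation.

lossless and dependency-preserving

Lossless test: (B, E, F)⁺ = {A, B, C, E, F}, which contains all of one fragment — lossless.
Dependency preservation: every FD's attributes lie within a single fragment, so each can be enforced locally — preserved.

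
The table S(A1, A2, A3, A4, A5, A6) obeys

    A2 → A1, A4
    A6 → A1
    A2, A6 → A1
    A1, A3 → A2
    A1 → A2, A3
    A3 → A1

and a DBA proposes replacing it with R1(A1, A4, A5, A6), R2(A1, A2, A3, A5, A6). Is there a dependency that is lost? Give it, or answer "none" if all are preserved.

none

A2 → A1, A4: restricted closure across fragments reaches A1, A4.
A6 → A1 lies within R1.
A2, A6 → A1 lies within R2.
A1, A3 → A2 lies within R2.
A1 → A2, A3 lies within R2.
A3 → A1 lies within R2.
Every dependency is enforceable on the fragments, so the decomposition is dependency-preserving.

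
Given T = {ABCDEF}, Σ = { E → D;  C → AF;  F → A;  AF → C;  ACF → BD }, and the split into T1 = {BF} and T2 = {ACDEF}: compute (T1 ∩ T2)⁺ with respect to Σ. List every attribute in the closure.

ABCDF

T1 ∩ T2 = {F}.
F → A applies, adding A
AF → C applies, adding C
ACF → BD applies, adding BD
Closure: {ABCDF}.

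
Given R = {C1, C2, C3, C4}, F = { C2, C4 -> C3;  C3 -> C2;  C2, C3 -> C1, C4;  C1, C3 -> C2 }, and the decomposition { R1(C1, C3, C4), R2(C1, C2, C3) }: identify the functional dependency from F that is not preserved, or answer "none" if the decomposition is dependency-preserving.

Check C2, C4 → C3: no single fragment contains all of {C2, C3, C4}, and the restricted closure of {C2, C4} across the fragments never reaches {C3}.
C3 → C2 is preserved.
C2, C3 → C1, C4 is preserved.
C1, C3 → C2 is preserved.

C2, C4 -> C3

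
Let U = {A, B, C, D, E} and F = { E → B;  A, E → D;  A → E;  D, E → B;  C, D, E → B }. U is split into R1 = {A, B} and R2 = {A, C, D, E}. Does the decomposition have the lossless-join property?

Yes

Common attributes: R1 ∩ R2 = {A}.
Closure of {A}: A → E applies, adding E; E → B applies, adding B; A, E → D applies, adding D. So (A)⁺ = {A, B, D, E}.
This closure contains every attribute of R1, so R1 ∩ R2 → R1. The join is lossless.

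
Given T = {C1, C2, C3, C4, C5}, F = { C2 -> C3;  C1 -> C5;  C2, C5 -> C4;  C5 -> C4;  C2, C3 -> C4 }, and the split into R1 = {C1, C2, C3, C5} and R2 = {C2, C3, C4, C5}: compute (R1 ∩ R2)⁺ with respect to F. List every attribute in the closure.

R1 ∩ R2 = {C2, C3, C5}.
C2, C5 → C4 applies, adding C4
Closure: {C2, C3, C4, C5}.

C2, C3, C4, C5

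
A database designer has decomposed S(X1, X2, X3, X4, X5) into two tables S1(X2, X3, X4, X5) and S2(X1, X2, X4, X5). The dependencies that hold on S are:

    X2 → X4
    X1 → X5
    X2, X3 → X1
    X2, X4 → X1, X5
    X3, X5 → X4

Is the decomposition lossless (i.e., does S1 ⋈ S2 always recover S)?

Yes

Common attributes: S1 ∩ S2 = {X2, X4, X5}.
Closure of {X2, X4, X5}: X2, X4 → X1, X5 applies, adding X1. So (X2, X4, X5)⁺ = {X1, X2, X4, X5}.
This closure contains every attribute of S2, so S1 ∩ S2 → S2. The join is lossless.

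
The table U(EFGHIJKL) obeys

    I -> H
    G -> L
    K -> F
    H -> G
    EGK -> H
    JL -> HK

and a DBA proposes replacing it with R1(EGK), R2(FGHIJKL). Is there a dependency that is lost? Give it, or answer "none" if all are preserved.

EGK -> H

Check EGK → H: no single fragment contains all of {EGHK}, and the restricted closure of {EGK} across the fragments never reaches {H}.
I → H is preserved.
G → L is preserved.
K → F is preserved.
H → G is preserved.
JL → HK is preserved.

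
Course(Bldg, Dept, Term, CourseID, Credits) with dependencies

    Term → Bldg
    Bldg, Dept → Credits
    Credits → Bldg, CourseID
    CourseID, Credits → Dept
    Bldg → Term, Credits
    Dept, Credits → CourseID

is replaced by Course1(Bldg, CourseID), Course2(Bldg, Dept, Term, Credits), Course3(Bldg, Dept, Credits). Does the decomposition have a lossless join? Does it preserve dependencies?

Lossless test (chase): Rows 2 and 3 agree on Credits; apply Credits→Bldg, CourseID and equate their Bldg, CourseID entries. Rows 1 and 2 agree on Bldg; apply Bldg→Term, Credits and equate their Term, Credits entries. Rows 1 and 3 agree on Bldg; apply Bldg→Term, Credits and equate their Term, Credits entries. Rows 1 and 2 agree on Credits; apply Credits→Bldg, CourseID and equate their Bldg, CourseID entries. Rows 1 and 2 agree on CourseID, Credits; apply CourseID, Credits→Dept and equate their Dept entries. Row 1 is now all distinguished symbols — the join is lossless.
Dependency preservation: Credits → Bldg, CourseID; CourseID, Credits → Dept; Dept, Credits → CourseID are not contained in any single fragment, but the restricted closure of each left-hand side across the fragments still reaches the right-hand side; the remaining FDs each lie inside some fragment. All dependencies are preserved.

lossless and dependency-preserving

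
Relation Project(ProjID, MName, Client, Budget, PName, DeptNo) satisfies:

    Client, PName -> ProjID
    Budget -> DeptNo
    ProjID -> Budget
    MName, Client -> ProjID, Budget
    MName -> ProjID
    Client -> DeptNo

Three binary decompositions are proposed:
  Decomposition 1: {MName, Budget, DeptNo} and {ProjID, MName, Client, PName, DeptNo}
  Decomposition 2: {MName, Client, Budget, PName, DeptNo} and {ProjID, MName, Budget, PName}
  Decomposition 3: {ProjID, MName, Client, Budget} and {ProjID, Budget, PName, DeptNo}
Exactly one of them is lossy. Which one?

Decomposition 3

Decomposition 1: common = {MName, DeptNo}, closure = {ProjID, MName, Budget, DeptNo} → lossless.
Decomposition 2: common = {MName, Budget, PName}, closure = {ProjID, MName, Budget, PName, DeptNo} → lossless.
Decomposition 3: common = {ProjID, Budget}, closure = {ProjID, Budget, DeptNo} → lossy.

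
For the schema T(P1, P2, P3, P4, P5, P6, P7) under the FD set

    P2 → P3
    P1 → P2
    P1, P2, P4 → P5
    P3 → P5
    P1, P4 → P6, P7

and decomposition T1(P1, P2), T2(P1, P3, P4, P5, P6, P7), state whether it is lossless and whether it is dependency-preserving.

lossless but not dependency-preserving

Lossless test: (P1)⁺ = {P1, P2, P3, P5}, which contains all of one fragment — lossless.
Dependency preservation: the restricted closure of {P2} across the fragments never reaches {P3}, so P2 → P3 cannot be enforced without a join — not preserved.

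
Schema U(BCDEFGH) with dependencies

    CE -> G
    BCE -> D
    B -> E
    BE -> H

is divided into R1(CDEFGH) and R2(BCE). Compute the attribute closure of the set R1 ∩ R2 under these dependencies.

R1 ∩ R2 = {CE}.
CE → G applies, adding G
Closure: {CEG}.

CEG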